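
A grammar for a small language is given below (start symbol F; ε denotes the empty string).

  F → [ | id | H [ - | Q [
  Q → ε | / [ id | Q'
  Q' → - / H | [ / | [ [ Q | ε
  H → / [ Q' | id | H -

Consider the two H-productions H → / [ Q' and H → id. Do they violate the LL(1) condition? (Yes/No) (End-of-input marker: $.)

No

FIRST(/ [ Q') = { / } and FIRST(id) = { id }.
The FIRST sets are disjoint and neither alternative is nullable — no conflict.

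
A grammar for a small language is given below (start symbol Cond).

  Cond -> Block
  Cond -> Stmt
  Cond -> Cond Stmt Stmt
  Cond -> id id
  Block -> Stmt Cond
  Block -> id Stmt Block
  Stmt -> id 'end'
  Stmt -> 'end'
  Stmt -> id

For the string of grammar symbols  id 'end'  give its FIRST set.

id is a terminal; add {id} and stop.

{ id }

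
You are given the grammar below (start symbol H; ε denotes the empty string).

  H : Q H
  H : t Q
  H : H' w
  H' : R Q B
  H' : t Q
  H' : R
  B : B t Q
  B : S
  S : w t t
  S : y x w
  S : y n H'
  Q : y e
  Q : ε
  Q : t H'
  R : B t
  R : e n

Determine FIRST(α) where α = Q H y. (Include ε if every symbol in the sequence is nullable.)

{ e, t, w, y }

Add FIRST(Q)\{ε} = { t, y }; Q is nullable, continue.
Add FIRST(H) = { e, t, w, y }; H is not nullable, stop.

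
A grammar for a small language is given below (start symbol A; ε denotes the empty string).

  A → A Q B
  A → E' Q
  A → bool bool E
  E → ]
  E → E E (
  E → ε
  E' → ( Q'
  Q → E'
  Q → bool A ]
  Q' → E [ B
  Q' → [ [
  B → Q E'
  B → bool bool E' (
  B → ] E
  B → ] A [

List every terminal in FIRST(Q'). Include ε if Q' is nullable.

{ (, [, ] }

From Q' → E [ B: E nullable, take FIRST(E) ∪ {[} = { (, [, ] }.
Q' → [ [ contributes {[}.
Union: FIRST(Q') = { (, [, ] }.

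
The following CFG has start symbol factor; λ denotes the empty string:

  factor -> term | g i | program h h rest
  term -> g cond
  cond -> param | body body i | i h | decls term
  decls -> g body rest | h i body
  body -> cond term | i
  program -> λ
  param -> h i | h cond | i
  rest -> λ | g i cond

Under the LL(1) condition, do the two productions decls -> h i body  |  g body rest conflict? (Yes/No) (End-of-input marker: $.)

No

FIRST(h i body) = { h } and FIRST(g body rest) = { g }.
The FIRST sets are disjoint and neither alternative is nullable — no conflict.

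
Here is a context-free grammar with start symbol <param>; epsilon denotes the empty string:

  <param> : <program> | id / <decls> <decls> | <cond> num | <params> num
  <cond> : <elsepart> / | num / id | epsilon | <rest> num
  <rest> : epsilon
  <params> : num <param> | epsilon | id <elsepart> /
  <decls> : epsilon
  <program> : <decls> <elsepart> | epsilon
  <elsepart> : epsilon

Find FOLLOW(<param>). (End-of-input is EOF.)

<param> is the start symbol, so EOF ∈ FOLLOW(<param>).
In <params> : num <param>: <param> is at the end, add FOLLOW(<params>) = { num }.
Union: FOLLOW(<param>) = { EOF, num }.

{ EOF, num }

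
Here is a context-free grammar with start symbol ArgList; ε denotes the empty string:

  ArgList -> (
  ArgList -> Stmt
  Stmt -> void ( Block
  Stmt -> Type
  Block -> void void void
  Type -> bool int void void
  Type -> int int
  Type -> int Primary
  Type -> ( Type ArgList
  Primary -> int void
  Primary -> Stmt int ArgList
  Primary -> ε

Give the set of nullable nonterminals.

{ Primary }

Directly nullable (have an ε-production): Primary.
No other nonterminal has a production whose RHS symbols are all nullable.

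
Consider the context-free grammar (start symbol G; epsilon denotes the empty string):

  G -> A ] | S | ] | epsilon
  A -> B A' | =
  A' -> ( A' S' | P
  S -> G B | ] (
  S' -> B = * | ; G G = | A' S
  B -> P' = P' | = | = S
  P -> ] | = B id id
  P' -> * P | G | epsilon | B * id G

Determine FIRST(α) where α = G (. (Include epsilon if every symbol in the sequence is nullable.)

{ (, *, =, ] }

Add FIRST(G)\{epsilon} = { *, =, ] }; G is nullable, continue.
( is a terminal; add {(} and stop.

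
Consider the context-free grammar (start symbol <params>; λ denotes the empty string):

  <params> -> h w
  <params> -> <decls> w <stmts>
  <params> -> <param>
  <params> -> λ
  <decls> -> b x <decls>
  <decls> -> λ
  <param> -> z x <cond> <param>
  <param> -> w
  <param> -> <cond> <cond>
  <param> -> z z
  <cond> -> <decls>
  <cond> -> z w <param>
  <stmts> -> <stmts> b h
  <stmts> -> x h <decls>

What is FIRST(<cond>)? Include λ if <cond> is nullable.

From <cond> -> <decls>: add FIRST(<decls>) = { b, λ } (including λ since <decls> is nullable).
<cond> -> z w <param> contributes {z}.
Union: FIRST(<cond>) = { b, z, λ }.

{ b, z, λ }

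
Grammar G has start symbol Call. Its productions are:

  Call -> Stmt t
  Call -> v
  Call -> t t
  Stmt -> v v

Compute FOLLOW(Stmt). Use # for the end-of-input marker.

{ t }

In Call -> Stmt t: add FIRST(t) = { t }.
Union: FOLLOW(Stmt) = { t }.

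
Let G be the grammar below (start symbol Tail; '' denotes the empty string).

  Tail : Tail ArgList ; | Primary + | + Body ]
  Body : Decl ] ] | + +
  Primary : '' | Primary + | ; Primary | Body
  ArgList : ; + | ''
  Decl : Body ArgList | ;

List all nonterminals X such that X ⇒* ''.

{ ArgList, Primary }

Directly nullable (have an ''-production): Primary, ArgList.
No other nonterminal has a production whose RHS symbols are all nullable.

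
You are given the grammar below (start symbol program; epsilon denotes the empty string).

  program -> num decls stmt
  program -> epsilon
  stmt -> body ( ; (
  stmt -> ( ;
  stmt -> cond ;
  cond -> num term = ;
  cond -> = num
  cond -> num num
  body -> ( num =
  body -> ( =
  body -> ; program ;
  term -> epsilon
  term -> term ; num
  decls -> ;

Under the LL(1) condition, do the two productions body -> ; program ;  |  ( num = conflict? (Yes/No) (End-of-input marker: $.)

FIRST(; program ;) = { ; } and FIRST(( num =) = { ( }.
The FIRST sets are disjoint and neither alternative is nullable — no conflict.

No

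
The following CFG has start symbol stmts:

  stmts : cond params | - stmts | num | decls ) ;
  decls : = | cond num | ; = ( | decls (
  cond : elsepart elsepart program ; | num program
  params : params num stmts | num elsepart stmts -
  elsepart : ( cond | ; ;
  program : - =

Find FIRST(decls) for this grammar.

{ (, ;, =, num }

decls : = contributes {=}.
From decls : cond num: add FIRST(cond) = { (, ;, num }.
decls : ; = ( contributes {;}.
From decls : decls (: add FIRST(decls) = { (, ;, =, num }.
Union: FIRST(decls) = { (, ;, =, num }.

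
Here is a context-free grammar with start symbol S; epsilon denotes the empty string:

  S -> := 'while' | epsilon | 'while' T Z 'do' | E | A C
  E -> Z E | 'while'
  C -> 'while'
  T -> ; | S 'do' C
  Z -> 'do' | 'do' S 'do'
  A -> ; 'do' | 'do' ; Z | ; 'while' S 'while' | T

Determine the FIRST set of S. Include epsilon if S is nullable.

S -> := 'while' contributes {:=}.
S -> epsilon contributes epsilon.
S -> 'while' T Z 'do' contributes {'while'}.
From S -> E: add FIRST(E) = { 'do', 'while' }.
From S -> A C: add FIRST(A) = { 'do', 'while', :=, ; }.
Union: FIRST(S) = { 'do', 'while', :=, ;, epsilon }.

{ 'do', 'while', :=, ;, epsilon }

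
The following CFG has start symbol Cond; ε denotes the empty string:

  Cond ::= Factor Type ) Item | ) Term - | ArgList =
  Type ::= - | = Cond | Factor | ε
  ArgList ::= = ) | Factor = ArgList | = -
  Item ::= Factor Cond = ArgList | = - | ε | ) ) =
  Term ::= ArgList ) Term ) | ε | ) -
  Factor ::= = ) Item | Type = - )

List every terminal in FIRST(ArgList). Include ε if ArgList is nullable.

{ -, = }

ArgList ::= = ) contributes {=}.
From ArgList ::= Factor = ArgList: add FIRST(Factor) = { -, = }.
ArgList ::= = - contributes {=}.
Union: FIRST(ArgList) = { -, = }.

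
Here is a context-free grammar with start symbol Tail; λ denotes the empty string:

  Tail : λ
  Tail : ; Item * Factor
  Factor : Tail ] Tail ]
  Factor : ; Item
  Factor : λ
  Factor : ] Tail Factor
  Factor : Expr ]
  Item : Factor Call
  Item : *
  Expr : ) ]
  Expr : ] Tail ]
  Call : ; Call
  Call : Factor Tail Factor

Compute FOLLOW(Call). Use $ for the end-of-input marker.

In Item : Factor Call: Call is at the end, add FOLLOW(Item) = { $, ), *, ;, ] }.
In Call : ; Call: Call is at the end, add FOLLOW(Call) = { $, ), *, ;, ] }.
Union: FOLLOW(Call) = { $, ), *, ;, ] }.

{ $, ), *, ;, ] }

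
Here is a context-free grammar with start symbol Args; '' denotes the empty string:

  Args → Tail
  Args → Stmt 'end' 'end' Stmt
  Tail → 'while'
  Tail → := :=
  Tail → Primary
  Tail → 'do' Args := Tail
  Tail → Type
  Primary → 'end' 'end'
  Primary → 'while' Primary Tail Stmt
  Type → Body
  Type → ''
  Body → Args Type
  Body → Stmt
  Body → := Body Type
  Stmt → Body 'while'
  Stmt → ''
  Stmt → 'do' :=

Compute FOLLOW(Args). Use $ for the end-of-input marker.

Args is the start symbol, so $ ∈ FOLLOW(Args).
In Tail → 'do' Args := Tail: add FIRST(:= Tail) = { := }.
In Body → Args Type: add FIRST(Type)\{''} = { 'do', 'end', 'while', := }.
  Since Type is nullable, also add FOLLOW(Body) = { $, 'do', 'end', 'while', := }.
Union: FOLLOW(Args) = { $, 'do', 'end', 'while', := }.

{ $, 'do', 'end', 'while', := }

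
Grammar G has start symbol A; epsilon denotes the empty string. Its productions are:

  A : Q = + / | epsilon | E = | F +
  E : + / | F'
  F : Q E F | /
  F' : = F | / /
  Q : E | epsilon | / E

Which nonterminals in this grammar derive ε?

Directly nullable (have an epsilon-production): A, Q.
No other nonterminal has a production whose RHS symbols are all nullable.

{ A, Q }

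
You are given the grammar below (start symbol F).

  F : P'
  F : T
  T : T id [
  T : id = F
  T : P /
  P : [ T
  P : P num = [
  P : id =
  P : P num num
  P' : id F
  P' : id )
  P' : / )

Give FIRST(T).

{ [, id }

From T : T id [: add FIRST(T) = { [, id }.
T : id = F contributes {id}.
From T : P /: add FIRST(P) = { [, id }.
Union: FIRST(T) = { [, id }.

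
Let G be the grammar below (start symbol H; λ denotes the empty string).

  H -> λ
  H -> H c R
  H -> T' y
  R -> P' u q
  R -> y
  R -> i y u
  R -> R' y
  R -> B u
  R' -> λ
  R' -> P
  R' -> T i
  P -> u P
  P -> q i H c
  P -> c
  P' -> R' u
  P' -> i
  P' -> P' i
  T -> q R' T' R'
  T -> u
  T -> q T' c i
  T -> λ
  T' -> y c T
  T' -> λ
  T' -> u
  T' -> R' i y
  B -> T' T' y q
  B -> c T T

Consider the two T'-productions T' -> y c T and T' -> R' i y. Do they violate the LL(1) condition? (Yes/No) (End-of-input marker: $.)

No

FIRST(y c T) = { y } and FIRST(R' i y) = { c, i, q, u }.
The FIRST sets are disjoint and neither alternative is nullable — no conflict.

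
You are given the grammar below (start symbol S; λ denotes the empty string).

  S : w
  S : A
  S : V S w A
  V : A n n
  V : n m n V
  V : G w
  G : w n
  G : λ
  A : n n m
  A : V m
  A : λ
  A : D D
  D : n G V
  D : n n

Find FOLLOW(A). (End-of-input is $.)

In S : A: A is at the end, add FOLLOW(S) = { $, w }.
In S : V S w A: A is at the end, add FOLLOW(S) = { $, w }.
In V : A n n: add FIRST(n n) = { n }.
Union: FOLLOW(A) = { $, n, w }.

{ $, n, w }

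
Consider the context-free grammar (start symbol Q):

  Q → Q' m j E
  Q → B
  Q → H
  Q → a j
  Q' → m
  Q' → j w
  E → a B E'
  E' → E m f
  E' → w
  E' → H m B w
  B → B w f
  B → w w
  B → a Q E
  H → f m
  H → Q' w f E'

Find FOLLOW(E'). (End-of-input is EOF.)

In E → a B E': E' is at the end, add FOLLOW(E) = { EOF, a, f, j, m, w }.
In H → Q' w f E': E' is at the end, add FOLLOW(H) = { EOF, a, m }.
Union: FOLLOW(E') = { EOF, a, f, j, m, w }.

{ EOF, a, f, j, m, w }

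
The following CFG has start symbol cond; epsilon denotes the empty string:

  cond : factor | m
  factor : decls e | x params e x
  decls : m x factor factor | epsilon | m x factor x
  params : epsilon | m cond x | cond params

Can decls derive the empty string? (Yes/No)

decls has an epsilon-production, so decls ⇒ epsilon.

Yes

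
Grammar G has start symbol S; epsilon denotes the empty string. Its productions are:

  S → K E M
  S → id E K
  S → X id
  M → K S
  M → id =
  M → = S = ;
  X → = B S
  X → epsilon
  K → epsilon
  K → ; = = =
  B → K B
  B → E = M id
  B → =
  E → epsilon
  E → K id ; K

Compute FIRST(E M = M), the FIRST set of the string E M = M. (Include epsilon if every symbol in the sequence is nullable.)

{ ;, =, id }

Add FIRST(E)\{epsilon} = { ;, id }; E is nullable, continue.
Add FIRST(M) = { ;, =, id }; M is not nullable, stop.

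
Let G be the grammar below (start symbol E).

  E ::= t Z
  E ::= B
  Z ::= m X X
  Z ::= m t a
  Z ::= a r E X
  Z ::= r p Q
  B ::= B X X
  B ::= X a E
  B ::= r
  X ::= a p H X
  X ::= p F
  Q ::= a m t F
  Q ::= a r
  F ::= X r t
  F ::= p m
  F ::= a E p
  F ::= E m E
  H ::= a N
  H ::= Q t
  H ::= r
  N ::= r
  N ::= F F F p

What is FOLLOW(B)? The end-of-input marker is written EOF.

In E ::= B: B is at the end, add FOLLOW(E) = { EOF, a, m, p, r, t }.
In B ::= B X X: add FIRST(X X) = { a, p }.
Union: FOLLOW(B) = { EOF, a, m, p, r, t }.

{ EOF, a, m, p, r, t }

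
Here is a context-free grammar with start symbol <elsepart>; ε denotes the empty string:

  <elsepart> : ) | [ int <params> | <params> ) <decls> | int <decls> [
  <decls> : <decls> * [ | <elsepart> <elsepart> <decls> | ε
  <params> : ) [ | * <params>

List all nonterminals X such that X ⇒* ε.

{ <decls> }

Directly nullable (have an ε-production): <decls>.
No other nonterminal has a production whose RHS symbols are all nullable.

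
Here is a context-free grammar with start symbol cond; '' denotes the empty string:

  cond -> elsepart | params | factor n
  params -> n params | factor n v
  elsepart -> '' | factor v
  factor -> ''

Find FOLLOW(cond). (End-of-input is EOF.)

cond is the start symbol, so EOF ∈ FOLLOW(cond).
Union: FOLLOW(cond) = { EOF }.

{ EOF }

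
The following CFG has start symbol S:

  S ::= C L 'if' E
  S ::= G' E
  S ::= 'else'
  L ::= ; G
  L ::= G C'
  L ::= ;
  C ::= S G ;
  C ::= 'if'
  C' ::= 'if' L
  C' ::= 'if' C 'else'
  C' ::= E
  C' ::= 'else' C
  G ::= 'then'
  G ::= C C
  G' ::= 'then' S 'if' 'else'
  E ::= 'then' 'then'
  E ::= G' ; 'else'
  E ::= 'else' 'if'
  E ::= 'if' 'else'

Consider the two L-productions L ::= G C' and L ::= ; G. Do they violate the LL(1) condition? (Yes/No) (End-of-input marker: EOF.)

No

FIRST(G C') = { 'else', 'if', 'then' } and FIRST(; G) = { ; }.
The FIRST sets are disjoint and neither alternative is nullable — no conflict.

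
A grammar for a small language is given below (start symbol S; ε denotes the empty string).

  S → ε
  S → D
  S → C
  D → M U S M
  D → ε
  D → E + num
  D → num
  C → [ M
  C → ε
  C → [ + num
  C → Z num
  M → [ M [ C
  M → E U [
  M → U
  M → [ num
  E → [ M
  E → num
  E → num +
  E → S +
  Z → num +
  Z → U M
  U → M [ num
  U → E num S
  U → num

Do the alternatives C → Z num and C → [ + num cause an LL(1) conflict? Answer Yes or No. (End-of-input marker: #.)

Yes

FIRST(Z num) = { +, [, num } and FIRST([ + num) = { [ }.
Both contain [, so the two alternatives are not disjoint — LL(1) conflict.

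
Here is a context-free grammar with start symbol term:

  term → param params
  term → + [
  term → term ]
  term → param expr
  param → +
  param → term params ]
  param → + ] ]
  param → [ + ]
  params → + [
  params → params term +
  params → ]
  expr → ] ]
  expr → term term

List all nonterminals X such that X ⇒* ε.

No nonterminal has an empty production or an RHS whose symbols are all nullable.

{ } (none)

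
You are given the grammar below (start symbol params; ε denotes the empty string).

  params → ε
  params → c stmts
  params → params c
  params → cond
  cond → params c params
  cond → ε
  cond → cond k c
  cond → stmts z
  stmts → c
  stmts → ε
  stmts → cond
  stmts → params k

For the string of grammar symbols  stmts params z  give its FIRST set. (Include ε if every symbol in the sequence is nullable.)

Add FIRST(stmts)\{ε} = { c, k, z }; stmts is nullable, continue.
Add FIRST(params)\{ε} = { c, k, z }; params is nullable, continue.
z is a terminal; add {z} and stop.

{ c, k, z }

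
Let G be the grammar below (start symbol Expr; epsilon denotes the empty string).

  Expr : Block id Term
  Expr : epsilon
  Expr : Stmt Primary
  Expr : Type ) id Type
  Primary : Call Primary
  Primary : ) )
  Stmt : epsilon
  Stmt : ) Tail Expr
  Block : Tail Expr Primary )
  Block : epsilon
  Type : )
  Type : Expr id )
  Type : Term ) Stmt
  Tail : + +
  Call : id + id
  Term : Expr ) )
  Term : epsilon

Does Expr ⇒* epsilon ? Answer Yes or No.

Yes

Expr has an epsilon-production, so Expr ⇒ epsilon.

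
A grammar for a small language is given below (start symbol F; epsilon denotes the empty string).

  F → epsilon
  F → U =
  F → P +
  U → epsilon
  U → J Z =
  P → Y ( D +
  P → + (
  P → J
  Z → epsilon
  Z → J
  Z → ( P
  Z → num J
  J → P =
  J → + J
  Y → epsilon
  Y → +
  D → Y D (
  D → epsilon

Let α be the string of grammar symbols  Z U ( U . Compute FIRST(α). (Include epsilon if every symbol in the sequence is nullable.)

Add FIRST(Z)\{epsilon} = { (, +, num }; Z is nullable, continue.
Add FIRST(U)\{epsilon} = { (, + }; U is nullable, continue.
( is a terminal; add {(} and stop.

{ (, +, num }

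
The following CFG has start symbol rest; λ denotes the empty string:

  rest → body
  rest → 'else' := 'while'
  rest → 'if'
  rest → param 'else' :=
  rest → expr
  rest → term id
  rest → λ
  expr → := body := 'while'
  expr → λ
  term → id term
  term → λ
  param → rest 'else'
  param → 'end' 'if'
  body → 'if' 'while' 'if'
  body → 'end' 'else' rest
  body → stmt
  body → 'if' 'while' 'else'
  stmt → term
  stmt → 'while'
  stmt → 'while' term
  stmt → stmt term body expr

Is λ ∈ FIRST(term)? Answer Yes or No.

Yes

term has an λ-production, so term ⇒ λ.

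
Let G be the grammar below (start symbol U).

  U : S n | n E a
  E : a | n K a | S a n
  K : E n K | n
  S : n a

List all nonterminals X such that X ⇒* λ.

{ } (none)

No nonterminal has an empty production or an RHS whose symbols are all nullable.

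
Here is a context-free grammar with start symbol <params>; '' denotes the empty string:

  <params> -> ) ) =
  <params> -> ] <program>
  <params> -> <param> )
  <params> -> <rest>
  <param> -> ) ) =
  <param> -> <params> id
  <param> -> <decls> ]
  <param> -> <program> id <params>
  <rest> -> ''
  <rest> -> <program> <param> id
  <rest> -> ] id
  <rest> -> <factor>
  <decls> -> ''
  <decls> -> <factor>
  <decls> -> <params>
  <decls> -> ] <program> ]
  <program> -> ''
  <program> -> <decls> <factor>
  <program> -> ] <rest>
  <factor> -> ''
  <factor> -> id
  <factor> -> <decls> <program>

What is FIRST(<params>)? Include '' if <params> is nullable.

<params> -> ) ) = contributes {)}.
<params> -> ] <program> contributes {]}.
From <params> -> <param> ): add FIRST(<param>) = { ), ], id }.
From <params> -> <rest>: add FIRST(<rest>) = { ), ], id, '' } (including '' since <rest> is nullable).
Union: FIRST(<params>) = { ), ], id, '' }.

{ ), ], id, '' }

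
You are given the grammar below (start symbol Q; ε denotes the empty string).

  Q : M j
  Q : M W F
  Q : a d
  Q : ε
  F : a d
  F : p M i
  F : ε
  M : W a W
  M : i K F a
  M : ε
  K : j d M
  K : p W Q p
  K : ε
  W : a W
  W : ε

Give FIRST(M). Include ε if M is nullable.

From M : W a W: W nullable, take FIRST(W) ∪ {a} = { a }.
M : i K F a contributes {i}.
M : ε contributes ε.
Union: FIRST(M) = { a, i, ε }.

{ a, i, ε }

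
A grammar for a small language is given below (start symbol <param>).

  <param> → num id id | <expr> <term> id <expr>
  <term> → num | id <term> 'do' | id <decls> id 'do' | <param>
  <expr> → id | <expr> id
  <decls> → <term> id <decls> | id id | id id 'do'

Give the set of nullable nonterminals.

No nonterminal has an empty production or an RHS whose symbols are all nullable.

{ } (none)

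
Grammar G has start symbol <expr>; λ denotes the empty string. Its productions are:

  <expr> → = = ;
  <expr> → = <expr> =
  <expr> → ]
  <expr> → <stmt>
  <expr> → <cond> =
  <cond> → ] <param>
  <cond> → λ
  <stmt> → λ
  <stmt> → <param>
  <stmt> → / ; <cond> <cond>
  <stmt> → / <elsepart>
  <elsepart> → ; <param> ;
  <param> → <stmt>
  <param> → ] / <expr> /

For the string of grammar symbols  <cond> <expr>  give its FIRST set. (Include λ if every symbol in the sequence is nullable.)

{ /, =, ], λ }

Add FIRST(<cond>)\{λ} = { ] }; <cond> is nullable, continue.
Add FIRST(<expr>)\{λ} = { /, =, ] }; <expr> is nullable, continue.
Every symbol is nullable, so include λ.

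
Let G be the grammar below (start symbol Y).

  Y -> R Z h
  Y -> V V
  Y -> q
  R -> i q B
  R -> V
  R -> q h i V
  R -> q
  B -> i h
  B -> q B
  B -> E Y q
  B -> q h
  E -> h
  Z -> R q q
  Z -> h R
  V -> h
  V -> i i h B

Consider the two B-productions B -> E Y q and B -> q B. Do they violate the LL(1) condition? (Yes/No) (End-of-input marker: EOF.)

FIRST(E Y q) = { h } and FIRST(q B) = { q }.
The FIRST sets are disjoint and neither alternative is nullable — no conflict.

No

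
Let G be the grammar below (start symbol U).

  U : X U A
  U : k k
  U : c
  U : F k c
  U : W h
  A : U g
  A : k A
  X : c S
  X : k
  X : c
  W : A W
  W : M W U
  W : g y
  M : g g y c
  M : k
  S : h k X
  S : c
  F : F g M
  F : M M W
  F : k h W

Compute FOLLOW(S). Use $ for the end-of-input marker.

In X : c S: S is at the end, add FOLLOW(X) = { c, g, k }.
Union: FOLLOW(S) = { c, g, k }.

{ c, g, k }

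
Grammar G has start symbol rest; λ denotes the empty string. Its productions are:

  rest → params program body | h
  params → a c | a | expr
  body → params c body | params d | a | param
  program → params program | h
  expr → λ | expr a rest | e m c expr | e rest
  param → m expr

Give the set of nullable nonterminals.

{ expr, params }

Directly nullable (have an λ-production): expr.
params → expr with every symbol nullable, so params is nullable.
No other nonterminal has a production whose RHS symbols are all nullable.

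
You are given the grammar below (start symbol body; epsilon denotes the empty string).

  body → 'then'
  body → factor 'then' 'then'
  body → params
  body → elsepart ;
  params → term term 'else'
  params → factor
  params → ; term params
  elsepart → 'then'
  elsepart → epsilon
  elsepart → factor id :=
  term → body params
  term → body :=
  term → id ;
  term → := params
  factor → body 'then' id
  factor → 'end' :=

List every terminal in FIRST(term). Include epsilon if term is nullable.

From term → body params: add FIRST(body) = { 'end', 'then', :=, ;, id }.
From term → body :=: add FIRST(body) = { 'end', 'then', :=, ;, id }.
term → id ; contributes {id}.
term → := params contributes {:=}.
Union: FIRST(term) = { 'end', 'then', :=, ;, id }.

{ 'end', 'then', :=, ;, id }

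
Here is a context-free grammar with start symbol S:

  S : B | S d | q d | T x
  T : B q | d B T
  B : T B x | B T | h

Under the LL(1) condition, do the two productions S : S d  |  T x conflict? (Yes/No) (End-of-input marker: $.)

Yes

FIRST(S d) = { d, h, q } and FIRST(T x) = { d, h }.
Both contain d, so the two alternatives are not disjoint — LL(1) conflict.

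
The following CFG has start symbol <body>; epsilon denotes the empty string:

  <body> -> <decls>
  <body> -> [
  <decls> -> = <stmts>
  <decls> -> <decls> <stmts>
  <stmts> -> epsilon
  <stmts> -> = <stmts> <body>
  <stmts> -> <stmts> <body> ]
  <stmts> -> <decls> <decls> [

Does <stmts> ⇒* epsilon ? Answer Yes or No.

Yes

<stmts> has an epsilon-production, so <stmts> ⇒ epsilon.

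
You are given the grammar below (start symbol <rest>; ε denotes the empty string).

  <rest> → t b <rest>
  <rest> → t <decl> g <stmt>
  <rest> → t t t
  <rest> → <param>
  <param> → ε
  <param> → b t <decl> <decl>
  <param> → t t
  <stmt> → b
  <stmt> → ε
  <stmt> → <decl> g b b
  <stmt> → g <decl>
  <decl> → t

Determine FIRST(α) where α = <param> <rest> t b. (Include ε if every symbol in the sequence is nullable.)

{ b, t }

Add FIRST(<param>)\{ε} = { b, t }; <param> is nullable, continue.
Add FIRST(<rest>)\{ε} = { b, t }; <rest> is nullable, continue.
t is a terminal; add {t} and stop.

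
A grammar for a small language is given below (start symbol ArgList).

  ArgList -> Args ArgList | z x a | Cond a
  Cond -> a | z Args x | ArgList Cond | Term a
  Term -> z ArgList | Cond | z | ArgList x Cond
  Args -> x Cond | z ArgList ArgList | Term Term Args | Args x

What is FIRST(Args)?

Args -> x Cond contributes {x}.
Args -> z ArgList ArgList contributes {z}.
From Args -> Term Term Args: add FIRST(Term) = { a, x, z }.
From Args -> Args x: add FIRST(Args) = { a, x, z }.
Union: FIRST(Args) = { a, x, z }.

{ a, x, z }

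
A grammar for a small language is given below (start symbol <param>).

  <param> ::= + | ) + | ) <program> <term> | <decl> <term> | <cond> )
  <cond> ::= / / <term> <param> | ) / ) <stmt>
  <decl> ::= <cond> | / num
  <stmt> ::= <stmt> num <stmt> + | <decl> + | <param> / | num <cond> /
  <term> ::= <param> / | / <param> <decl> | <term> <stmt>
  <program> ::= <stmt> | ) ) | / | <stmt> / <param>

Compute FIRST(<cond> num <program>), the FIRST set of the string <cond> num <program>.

{ ), / }

Add FIRST(<cond>) = { ), / }; <cond> is not nullable, stop.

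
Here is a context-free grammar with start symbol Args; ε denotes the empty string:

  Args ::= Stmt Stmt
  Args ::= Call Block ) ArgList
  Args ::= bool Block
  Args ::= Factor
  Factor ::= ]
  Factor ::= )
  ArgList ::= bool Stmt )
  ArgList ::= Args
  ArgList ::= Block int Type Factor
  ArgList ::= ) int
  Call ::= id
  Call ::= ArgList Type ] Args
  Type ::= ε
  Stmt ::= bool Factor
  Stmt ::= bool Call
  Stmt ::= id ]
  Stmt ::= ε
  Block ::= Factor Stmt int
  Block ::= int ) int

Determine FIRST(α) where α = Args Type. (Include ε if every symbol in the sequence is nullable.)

{ ), ], bool, id, int, ε }

Add FIRST(Args)\{ε} = { ), ], bool, id, int }; Args is nullable, continue.
Add FIRST(Type)\{ε} = {  }; Type is nullable, continue.
Every symbol is nullable, so include ε.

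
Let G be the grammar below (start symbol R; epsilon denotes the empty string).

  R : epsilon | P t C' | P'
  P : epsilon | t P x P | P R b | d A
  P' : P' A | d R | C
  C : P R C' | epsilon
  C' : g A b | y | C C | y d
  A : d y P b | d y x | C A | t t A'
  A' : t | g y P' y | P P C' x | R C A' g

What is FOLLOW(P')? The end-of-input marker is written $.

In R : P': P' is at the end, add FOLLOW(R) = { $, b, d, g, t, x, y }.
In P' : P' A: add FIRST(A) = { b, d, g, t, y }.
In A' : g y P' y: add FIRST(y) = { y }.
Union: FOLLOW(P') = { $, b, d, g, t, x, y }.

{ $, b, d, g, t, x, y }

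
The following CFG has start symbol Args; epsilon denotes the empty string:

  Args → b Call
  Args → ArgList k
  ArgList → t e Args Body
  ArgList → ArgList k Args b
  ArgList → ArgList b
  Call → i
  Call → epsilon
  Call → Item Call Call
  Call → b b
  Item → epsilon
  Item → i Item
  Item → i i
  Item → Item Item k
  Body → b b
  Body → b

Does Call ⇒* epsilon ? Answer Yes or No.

Call has an epsilon-production, so Call ⇒ epsilon.

Yes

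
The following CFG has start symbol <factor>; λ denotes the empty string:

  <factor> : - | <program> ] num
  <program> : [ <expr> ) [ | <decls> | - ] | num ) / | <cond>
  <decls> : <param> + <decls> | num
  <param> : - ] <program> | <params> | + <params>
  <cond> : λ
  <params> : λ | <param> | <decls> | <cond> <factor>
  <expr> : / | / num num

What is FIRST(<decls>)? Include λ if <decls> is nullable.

From <decls> : <param> + <decls>: <param> nullable, take FIRST(<param>) ∪ {+} = { +, -, [, ], num }.
<decls> : num contributes {num}.
Union: FIRST(<decls>) = { +, -, [, ], num }.

{ +, -, [, ], num }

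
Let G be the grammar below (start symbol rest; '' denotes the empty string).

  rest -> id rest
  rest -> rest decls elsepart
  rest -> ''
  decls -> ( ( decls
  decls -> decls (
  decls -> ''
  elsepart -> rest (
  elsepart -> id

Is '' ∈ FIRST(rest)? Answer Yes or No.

rest has an ''-production, so rest ⇒ ''.

Yes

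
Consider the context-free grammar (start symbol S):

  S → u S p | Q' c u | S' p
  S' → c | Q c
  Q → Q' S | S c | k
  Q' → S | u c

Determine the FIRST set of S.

S → u S p contributes {u}.
From S → Q' c u: add FIRST(Q') = { c, k, u }.
From S → S' p: add FIRST(S') = { c, k, u }.
Union: FIRST(S) = { c, k, u }.

{ c, k, u }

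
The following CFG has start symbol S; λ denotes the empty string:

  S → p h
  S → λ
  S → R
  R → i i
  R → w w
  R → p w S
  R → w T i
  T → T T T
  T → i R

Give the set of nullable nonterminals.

{ S }

Directly nullable (have an λ-production): S.
No other nonterminal has a production whose RHS symbols are all nullable.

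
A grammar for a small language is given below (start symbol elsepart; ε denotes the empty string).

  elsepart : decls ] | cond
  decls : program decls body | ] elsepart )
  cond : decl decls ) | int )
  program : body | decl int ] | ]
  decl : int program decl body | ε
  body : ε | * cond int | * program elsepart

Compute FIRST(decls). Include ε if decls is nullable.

{ *, ], int }

From decls : program decls body: program nullable, take FIRST(program) ∪ FIRST(decls) = { *, ], int }.
decls : ] elsepart ) contributes {]}.
Union: FIRST(decls) = { *, ], int }.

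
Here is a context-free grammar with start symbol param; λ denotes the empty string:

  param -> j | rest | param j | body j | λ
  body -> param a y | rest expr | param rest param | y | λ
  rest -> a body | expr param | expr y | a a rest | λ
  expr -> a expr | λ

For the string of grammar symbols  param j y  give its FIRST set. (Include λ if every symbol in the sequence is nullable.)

Add FIRST(param)\{λ} = { a, j, y }; param is nullable, continue.
j is a terminal; add {j} and stop.

{ a, j, y }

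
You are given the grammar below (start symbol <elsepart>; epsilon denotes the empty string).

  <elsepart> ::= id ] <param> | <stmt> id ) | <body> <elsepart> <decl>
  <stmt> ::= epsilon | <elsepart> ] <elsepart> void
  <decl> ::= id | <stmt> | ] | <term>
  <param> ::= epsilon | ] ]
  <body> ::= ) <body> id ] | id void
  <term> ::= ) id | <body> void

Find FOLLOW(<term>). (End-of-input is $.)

In <decl> ::= <term>: <term> is at the end, add FOLLOW(<decl>) = { $, ), ], id, void }.
Union: FOLLOW(<term>) = { $, ), ], id, void }.

{ $, ), ], id, void }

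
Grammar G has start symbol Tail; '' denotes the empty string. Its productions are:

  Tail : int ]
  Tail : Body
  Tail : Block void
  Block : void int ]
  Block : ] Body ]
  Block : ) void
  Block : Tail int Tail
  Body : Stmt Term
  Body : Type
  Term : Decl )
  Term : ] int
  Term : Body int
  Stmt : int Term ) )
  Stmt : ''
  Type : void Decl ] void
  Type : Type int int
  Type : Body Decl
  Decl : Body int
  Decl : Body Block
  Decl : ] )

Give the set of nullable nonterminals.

Directly nullable (have an ''-production): Stmt.
No other nonterminal has a production whose RHS symbols are all nullable.

{ Stmt }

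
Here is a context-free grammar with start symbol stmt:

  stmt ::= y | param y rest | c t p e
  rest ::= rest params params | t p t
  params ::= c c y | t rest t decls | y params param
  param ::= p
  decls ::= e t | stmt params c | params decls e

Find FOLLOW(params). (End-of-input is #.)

In rest ::= rest params params: add FIRST(params) = { c, t, y }.
In rest ::= rest params params: params is at the end, add FOLLOW(rest) = { #, c, t, y }.
In params ::= y params param: add FIRST(param) = { p }.
In decls ::= stmt params c: add FIRST(c) = { c }.
In decls ::= params decls e: add FIRST(decls e) = { c, e, p, t, y }.
Union: FOLLOW(params) = { #, c, e, p, t, y }.

{ #, c, e, p, t, y }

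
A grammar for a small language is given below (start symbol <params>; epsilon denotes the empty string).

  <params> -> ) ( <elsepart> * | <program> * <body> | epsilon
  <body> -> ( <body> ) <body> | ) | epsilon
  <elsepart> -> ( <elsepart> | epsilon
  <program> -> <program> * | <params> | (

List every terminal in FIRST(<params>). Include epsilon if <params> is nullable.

{ (, ), *, epsilon }

<params> -> ) ( <elsepart> * contributes {)}.
From <params> -> <program> * <body>: <program> nullable, take FIRST(<program>) ∪ {*} = { (, ), * }.
<params> -> epsilon contributes epsilon.
Union: FIRST(<params>) = { (, ), *, epsilon }.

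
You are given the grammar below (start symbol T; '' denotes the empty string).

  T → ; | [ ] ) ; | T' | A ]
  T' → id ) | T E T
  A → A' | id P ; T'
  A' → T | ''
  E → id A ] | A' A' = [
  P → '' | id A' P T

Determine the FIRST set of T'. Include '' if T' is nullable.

{ ;, [, ], id }

T' → id ) contributes {id}.
From T' → T E T: add FIRST(T) = { ;, [, ], id }.
Union: FIRST(T') = { ;, [, ], id }.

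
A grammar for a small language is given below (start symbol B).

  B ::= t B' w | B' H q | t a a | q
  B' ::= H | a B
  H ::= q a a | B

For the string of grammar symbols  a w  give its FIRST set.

a is a terminal; add {a} and stop.

{ a }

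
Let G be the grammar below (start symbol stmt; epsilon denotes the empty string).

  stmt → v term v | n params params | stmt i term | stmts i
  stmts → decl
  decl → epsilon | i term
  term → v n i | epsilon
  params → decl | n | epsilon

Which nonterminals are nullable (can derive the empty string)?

Directly nullable (have an epsilon-production): decl, term, params.
stmts → decl with every symbol nullable, so stmts is nullable.
No other nonterminal has a production whose RHS symbols are all nullable.

{ decl, params, stmts, term }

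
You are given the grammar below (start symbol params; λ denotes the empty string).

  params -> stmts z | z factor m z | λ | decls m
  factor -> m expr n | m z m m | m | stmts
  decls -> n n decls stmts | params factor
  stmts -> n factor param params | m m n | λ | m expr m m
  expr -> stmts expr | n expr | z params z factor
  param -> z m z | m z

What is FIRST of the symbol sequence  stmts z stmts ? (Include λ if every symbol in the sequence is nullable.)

Add FIRST(stmts)\{λ} = { m, n }; stmts is nullable, continue.
z is a terminal; add {z} and stop.

{ m, n, z }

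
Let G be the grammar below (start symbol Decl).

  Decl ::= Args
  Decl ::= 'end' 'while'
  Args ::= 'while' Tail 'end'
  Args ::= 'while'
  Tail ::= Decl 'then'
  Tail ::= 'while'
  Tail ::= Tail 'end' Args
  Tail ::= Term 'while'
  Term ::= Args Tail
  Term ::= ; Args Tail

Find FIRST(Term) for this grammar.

From Term ::= Args Tail: add FIRST(Args) = { 'while' }.
Term ::= ; Args Tail contributes {;}.
Union: FIRST(Term) = { 'while', ; }.

{ 'while', ; }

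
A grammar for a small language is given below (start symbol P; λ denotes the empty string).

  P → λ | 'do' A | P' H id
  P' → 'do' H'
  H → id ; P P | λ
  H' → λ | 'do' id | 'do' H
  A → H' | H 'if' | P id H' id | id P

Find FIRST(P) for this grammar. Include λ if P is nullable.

P → λ contributes λ.
P → 'do' A contributes {'do'}.
From P → P' H id: add FIRST(P') = { 'do' }.
Union: FIRST(P) = { 'do', λ }.

{ 'do', λ }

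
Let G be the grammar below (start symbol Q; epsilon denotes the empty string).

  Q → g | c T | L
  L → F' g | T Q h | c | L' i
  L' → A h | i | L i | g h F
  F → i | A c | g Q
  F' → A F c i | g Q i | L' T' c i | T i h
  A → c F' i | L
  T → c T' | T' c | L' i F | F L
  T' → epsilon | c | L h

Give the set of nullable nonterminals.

Directly nullable (have an epsilon-production): T'.
No other nonterminal has a production whose RHS symbols are all nullable.

{ T' }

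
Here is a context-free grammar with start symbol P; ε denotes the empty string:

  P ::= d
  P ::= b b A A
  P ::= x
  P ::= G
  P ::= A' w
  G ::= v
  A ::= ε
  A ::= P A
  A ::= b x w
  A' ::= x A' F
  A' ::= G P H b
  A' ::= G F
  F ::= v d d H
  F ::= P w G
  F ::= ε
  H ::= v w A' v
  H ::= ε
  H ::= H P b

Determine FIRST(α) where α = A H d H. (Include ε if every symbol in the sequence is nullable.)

{ b, d, v, x }

Add FIRST(A)\{ε} = { b, d, v, x }; A is nullable, continue.
Add FIRST(H)\{ε} = { b, d, v, x }; H is nullable, continue.
d is a terminal; add {d} and stop.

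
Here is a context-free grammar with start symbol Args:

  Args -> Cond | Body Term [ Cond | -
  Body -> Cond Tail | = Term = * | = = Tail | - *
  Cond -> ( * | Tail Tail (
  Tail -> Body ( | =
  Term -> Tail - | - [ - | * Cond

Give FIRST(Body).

From Body -> Cond Tail: add FIRST(Cond) = { (, -, = }.
Body -> = Term = * contributes {=}.
Body -> = = Tail contributes {=}.
Body -> - * contributes {-}.
Union: FIRST(Body) = { (, -, = }.

{ (, -, = }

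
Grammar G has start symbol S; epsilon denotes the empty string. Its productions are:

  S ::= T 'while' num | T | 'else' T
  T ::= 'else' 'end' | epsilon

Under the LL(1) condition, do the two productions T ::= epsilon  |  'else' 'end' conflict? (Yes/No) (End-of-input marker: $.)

No

FIRST(epsilon) = { epsilon } and FIRST('else' 'end') = { 'else' }.
The first is nullable but FOLLOW(T) = { $, 'while' } is disjoint from FIRST of the second.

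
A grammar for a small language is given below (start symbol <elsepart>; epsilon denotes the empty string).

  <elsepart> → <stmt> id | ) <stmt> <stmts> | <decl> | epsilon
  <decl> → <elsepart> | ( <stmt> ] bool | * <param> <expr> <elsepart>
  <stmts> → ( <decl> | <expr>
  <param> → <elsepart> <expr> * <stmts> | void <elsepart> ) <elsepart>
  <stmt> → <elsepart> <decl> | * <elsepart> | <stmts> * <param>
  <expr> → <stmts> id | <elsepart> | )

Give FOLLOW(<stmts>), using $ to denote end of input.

{ $, (, ), *, ], id }

In <elsepart> → ) <stmt> <stmts>: <stmts> is at the end, add FOLLOW(<elsepart>) = { $, (, ), *, ], id }.
In <param> → <elsepart> <expr> * <stmts>: <stmts> is at the end, add FOLLOW(<param>) = { $, (, ), *, ], id }.
In <stmt> → <stmts> * <param>: add FIRST(* <param>) = { * }.
In <expr> → <stmts> id: add FIRST(id) = { id }.
Union: FOLLOW(<stmts>) = { $, (, ), *, ], id }.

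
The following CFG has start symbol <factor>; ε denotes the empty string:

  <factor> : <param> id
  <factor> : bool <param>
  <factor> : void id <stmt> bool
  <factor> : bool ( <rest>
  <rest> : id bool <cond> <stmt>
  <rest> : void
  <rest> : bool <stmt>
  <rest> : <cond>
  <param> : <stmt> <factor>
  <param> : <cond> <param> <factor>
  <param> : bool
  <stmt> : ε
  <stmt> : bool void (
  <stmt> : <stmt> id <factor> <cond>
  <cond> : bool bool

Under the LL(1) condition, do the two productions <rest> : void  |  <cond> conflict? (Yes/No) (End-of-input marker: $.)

No

FIRST(void) = { void } and FIRST(<cond>) = { bool }.
The FIRST sets are disjoint and neither alternative is nullable — no conflict.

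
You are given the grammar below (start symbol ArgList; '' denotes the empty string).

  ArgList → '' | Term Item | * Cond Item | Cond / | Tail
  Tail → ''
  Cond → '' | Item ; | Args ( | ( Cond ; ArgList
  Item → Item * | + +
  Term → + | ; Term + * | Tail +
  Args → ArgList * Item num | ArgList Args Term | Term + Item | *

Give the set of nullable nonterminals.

Directly nullable (have an ''-production): ArgList, Tail, Cond.
No other nonterminal has a production whose RHS symbols are all nullable.

{ ArgList, Cond, Tail }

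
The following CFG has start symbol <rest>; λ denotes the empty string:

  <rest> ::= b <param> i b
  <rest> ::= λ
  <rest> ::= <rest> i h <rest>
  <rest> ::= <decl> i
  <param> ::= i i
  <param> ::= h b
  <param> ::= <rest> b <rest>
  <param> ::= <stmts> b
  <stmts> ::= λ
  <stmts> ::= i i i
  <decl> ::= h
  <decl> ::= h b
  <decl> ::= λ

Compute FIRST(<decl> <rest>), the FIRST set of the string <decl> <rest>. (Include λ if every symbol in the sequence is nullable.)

{ b, h, i, λ }

Add FIRST(<decl>)\{λ} = { h }; <decl> is nullable, continue.
Add FIRST(<rest>)\{λ} = { b, h, i }; <rest> is nullable, continue.
Every symbol is nullable, so include λ.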